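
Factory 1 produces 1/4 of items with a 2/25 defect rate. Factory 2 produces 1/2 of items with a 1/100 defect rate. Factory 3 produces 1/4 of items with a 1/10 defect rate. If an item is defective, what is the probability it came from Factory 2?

Using Bayes' theorem:
P(F1) = 1/4, P(D|F1) = 2/25
P(F2) = 1/2, P(D|F2) = 1/100
P(F3) = 1/4, P(D|F3) = 1/10
P(D) = P(D|F1)P(F1) + P(D|F2)P(F2) + P(D|F3)P(F3)
     = \frac{1}{20}
P(F2|D) = P(D|F2)P(F2) / P(D)
= \frac{1}{10}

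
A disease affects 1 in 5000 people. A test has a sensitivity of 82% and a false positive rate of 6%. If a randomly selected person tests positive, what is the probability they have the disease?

Let D = the rare event, + = positive/flagged.
P(D) = 1/5000
P(+|D) = 82/100 = 41/50
P(+|D') = 6/100 = 3/50
P(+) = P(+|D)P(D) + P(+|D')P(D')
     = \frac{41}{50} × \frac{1}{5000} + \frac{3}{50} × \frac{4999}{5000}
     = \frac{7519}{125000}
P(D|+) = P(+|D)P(D)/P(+) = \frac{41}{15038}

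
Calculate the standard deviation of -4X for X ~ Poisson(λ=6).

For X ~ Poisson(λ=6):
Var(X) = 6
SD(X) = √(Var(X)) = √(6) = \sqrt{6}
SD(-4X) = |-4| × SD(X) = 4 × \sqrt{6} = 4 \sqrt{6}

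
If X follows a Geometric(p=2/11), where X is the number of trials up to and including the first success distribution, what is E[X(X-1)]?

E[X(X-1)] = E[X² - X] = E[X²] - E[X]
E[X] = \frac{11}{2}
E[X²] = Var(X) + (E[X])² = \frac{99}{4} + (\frac{11}{2})² = 55
E[X(X-1)] = 55 - \frac{11}{2} = \frac{99}{2}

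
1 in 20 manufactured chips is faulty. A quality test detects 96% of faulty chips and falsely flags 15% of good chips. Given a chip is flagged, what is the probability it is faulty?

Let D = the rare event, + = positive/flagged.
P(D) = 1/20
P(+|D) = 96/100 = 24/25
P(+|D') = 15/100 = 3/20
P(+) = P(+|D)P(D) + P(+|D')P(D')
     = \frac{24}{25} × \frac{1}{20} + \frac{3}{20} × \frac{19}{20}
     = \frac{381}{2000}
P(D|+) = P(+|D)P(D)/P(+) = \frac{32}{127}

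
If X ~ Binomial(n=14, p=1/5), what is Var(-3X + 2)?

For X ~ Binomial(n=14, p=1/5):
Var(X) = \frac{56}{25}
Var(-3X + 2) = (-3)² × Var(X) = 9 × \frac{56}{25} = \frac{504}{25}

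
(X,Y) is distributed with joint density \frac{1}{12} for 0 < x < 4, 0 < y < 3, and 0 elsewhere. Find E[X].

f_X(x) = ∫_0^3 \frac{1}{12} dy = \frac{1}{4}
E[X] = ∫_0^4 x × (\frac{1}{4}) dx = 2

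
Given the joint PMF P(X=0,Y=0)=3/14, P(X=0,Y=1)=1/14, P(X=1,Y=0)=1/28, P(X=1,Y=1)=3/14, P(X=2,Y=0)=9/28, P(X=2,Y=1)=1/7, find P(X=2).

P(X=2) = P(X=2,Y=0) + P(X=2,Y=1)
= 9/28 + 1/7
= 13/28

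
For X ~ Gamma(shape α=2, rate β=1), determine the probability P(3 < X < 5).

P(3 < X < 5) = ∫_{3}^{5} f(x) dx
where f(x) = x e^{- x}
= \frac{2 \left(-3 + 2 e^{2}\right)}{e^{5}}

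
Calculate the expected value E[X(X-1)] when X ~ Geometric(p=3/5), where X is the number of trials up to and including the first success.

E[X(X-1)] = E[X² - X] = E[X²] - E[X]
E[X] = \frac{5}{3}
E[X²] = Var(X) + (E[X])² = \frac{10}{9} + (\frac{5}{3})² = \frac{35}{9}
E[X(X-1)] = \frac{35}{9} - \frac{5}{3} = \frac{20}{9}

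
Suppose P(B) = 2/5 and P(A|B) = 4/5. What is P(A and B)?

By definition, P(A|B) = P(A ∩ B) / P(B)
So P(A ∩ B) = P(A|B) × P(B)
= 4/5 × 2/5
= 8/25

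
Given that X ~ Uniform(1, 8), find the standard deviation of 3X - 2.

For X ~ Uniform(1, 8):
Var(X) = \frac{49}{12}
SD(X) = √(Var(X)) = √(\frac{49}{12}) = \frac{7 \sqrt{3}}{6}
SD(3X - 2) = |3| × SD(X) = 3 × \frac{7 \sqrt{3}}{6} = \frac{7 \sqrt{3}}{2}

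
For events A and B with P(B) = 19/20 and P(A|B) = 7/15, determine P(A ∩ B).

By definition, P(A|B) = P(A ∩ B) / P(B)
So P(A ∩ B) = P(A|B) × P(B)
= 7/15 × 19/20
= 133/300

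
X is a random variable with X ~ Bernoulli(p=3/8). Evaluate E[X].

For X ~ Bernoulli(p=3/8), the expected value is:
E[X] = \frac{3}{8}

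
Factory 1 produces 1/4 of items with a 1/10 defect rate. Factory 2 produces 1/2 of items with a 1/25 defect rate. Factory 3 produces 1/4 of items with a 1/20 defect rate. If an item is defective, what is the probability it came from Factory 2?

Using Bayes' theorem:
P(F1) = 1/4, P(D|F1) = 1/10
P(F2) = 1/2, P(D|F2) = 1/25
P(F3) = 1/4, P(D|F3) = 1/20
P(D) = P(D|F1)P(F1) + P(D|F2)P(F2) + P(D|F3)P(F3)
     = \frac{23}{400}
P(F2|D) = P(D|F2)P(F2) / P(D)
= \frac{8}{23}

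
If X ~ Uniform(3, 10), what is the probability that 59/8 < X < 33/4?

P(59/8 < X < 33/4) = ∫_{59/8}^{33/4} f(x) dx
where f(x) = \frac{1}{7}
= \frac{1}{8}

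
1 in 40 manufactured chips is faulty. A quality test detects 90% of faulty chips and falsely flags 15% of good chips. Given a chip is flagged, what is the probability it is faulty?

Let D = the rare event, + = positive/flagged.
P(D) = 1/40
P(+|D) = 90/100 = 9/10
P(+|D') = 15/100 = 3/20
P(+) = P(+|D)P(D) + P(+|D')P(D')
     = \frac{9}{10} × \frac{1}{40} + \frac{3}{20} × \frac{39}{40}
     = \frac{27}{160}
P(D|+) = P(+|D)P(D)/P(+) = \frac{2}{15}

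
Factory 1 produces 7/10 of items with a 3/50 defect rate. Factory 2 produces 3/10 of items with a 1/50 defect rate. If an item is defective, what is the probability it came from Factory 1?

Using Bayes' theorem:
P(F1) = 7/10, P(D|F1) = 3/50
P(F2) = 3/10, P(D|F2) = 1/50
P(D) = P(D|F1)P(F1) + P(D|F2)P(F2)
     = \frac{6}{125}
P(F1|D) = P(D|F1)P(F1) / P(D)
= \frac{7}{8}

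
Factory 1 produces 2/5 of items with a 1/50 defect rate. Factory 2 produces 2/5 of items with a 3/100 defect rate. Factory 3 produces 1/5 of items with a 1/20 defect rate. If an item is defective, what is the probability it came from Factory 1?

Using Bayes' theorem:
P(F1) = 2/5, P(D|F1) = 1/50
P(F2) = 2/5, P(D|F2) = 3/100
P(F3) = 1/5, P(D|F3) = 1/20
P(D) = P(D|F1)P(F1) + P(D|F2)P(F2) + P(D|F3)P(F3)
     = \frac{3}{100}
P(F1|D) = P(D|F1)P(F1) / P(D)
= \frac{4}{15}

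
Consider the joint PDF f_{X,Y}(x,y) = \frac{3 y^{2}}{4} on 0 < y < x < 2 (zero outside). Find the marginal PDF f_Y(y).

f_Y(y) = ∫_y^2 \frac{3 y^{2}}{4} dx = \frac{3 y^{2} \left(2 - y\right)}{4}
for 0 < y < 2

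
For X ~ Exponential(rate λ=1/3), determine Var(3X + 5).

For X ~ Exponential(rate λ=1/3):
Var(X) = 9
Var(3X + 5) = (3)² × Var(X) = 9 × 9 = 81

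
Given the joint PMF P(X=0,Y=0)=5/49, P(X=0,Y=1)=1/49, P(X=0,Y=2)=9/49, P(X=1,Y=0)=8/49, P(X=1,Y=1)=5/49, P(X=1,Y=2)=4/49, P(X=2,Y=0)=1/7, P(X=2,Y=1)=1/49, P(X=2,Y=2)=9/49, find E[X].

First find marginal of X:
P(X=0) = 15/49
P(X=1) = 17/49
P(X=2) = 17/49
E[X] = 0 × 15/49 + 1 × 17/49 + 2 × 17/49 = 51/49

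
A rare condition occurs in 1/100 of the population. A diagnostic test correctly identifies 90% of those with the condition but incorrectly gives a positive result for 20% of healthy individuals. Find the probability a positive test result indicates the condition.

Let D = the rare event, + = positive/flagged.
P(D) = 1/100
P(+|D) = 90/100 = 9/10
P(+|D') = 20/100 = 1/5
P(+) = P(+|D)P(D) + P(+|D')P(D')
     = \frac{9}{10} × \frac{1}{100} + \frac{1}{5} × \frac{99}{100}
     = \frac{207}{1000}
P(D|+) = P(+|D)P(D)/P(+) = \frac{1}{23}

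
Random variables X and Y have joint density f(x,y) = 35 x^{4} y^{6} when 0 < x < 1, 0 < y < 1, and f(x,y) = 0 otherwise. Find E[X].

E[X] = ∫_0^1 ∫_0^1 x × f(x,y) dy dx
= ∫_0^1 ∫_0^1 x × (35 x^{4} y^{6}) dy dx
= \frac{5}{6}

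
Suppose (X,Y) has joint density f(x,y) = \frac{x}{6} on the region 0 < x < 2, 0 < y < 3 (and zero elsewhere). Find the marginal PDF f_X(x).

f_X(x) = ∫_0^3 f(x,y) dy
= ∫_0^3 \frac{x}{6} dy
= \frac{x}{2} for 0 < x < 2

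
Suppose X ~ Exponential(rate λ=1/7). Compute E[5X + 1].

For X ~ Exponential(rate λ=1/7):
E[X] = 7
E[5X + 1] = 5 × E[X] + 1 = 36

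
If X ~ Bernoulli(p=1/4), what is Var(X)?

For X ~ Bernoulli(p=1/4):
Var(X) = \frac{3}{16}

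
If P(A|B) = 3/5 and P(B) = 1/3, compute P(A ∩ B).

By definition, P(A|B) = P(A ∩ B) / P(B)
So P(A ∩ B) = P(A|B) × P(B)
= 3/5 × 1/3
= 1/5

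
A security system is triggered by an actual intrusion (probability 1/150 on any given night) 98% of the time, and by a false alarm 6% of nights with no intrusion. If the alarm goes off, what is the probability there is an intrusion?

Let D = the rare event, + = positive/flagged.
P(D) = 1/150
P(+|D) = 98/100 = 49/50
P(+|D') = 6/100 = 3/50
P(+) = P(+|D)P(D) + P(+|D')P(D')
     = \frac{49}{50} × \frac{1}{150} + \frac{3}{50} × \frac{149}{150}
     = \frac{124}{1875}
P(D|+) = P(+|D)P(D)/P(+) = \frac{49}{496}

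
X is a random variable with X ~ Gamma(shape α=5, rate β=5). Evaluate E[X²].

Using the identity E[X²] = Var(X) + (E[X])²:
E[X] = 1
Var(X) = \frac{1}{5}
E[X²] = \frac{1}{5} + (1)²
= \frac{6}{5}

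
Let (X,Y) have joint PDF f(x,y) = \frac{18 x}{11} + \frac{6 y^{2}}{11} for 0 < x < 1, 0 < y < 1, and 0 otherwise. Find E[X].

E[X] = ∫_0^1 ∫_0^1 x × f(x,y) dy dx
= ∫_0^1 ∫_0^1 x × (\frac{18 x}{11} + \frac{6 y^{2}}{11}) dy dx
= \frac{7}{11}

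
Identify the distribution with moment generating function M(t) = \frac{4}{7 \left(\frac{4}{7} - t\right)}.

The MGF M(t) = \frac{4}{7 \left(\frac{4}{7} - t\right)} is the standard form for the Exponential distribution.
Comparing with the known MGF formula identifies: Exponential(rate λ=4/7)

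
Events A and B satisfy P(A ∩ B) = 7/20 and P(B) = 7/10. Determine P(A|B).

P(A|B) = P(A ∩ B) / P(B)
= (7/20) / (7/10)
= 1/2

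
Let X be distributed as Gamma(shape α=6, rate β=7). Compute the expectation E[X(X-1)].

E[X(X-1)] = E[X² - X] = E[X²] - E[X]
E[X] = \frac{6}{7}
E[X²] = Var(X) + (E[X])² = \frac{6}{49} + (\frac{6}{7})² = \frac{6}{7}
E[X(X-1)] = \frac{6}{7} - \frac{6}{7} = 0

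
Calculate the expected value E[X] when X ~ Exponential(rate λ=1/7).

For X ~ Exponential(rate λ=1/7), the expected value is:
E[X] = 7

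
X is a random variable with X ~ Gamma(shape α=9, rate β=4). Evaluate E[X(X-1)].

E[X(X-1)] = E[X² - X] = E[X²] - E[X]
E[X] = \frac{9}{4}
E[X²] = Var(X) + (E[X])² = \frac{9}{16} + (\frac{9}{4})² = \frac{45}{8}
E[X(X-1)] = \frac{45}{8} - \frac{9}{4} = \frac{27}{8}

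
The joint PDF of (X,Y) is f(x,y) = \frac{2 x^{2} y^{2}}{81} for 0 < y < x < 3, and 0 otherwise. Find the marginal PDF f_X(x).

f_X(x) = ∫_0^x \frac{2 x^{2} y^{2}}{81} dy = \frac{2 x^{5}}{243}
for 0 < x < 3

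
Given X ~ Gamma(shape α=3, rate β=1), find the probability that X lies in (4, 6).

P(4 < X < 6) = ∫_{4}^{6} f(x) dx
where f(x) = \frac{x^{2} e^{- x}}{2}
= \frac{-25 + 13 e^{2}}{e^{6}}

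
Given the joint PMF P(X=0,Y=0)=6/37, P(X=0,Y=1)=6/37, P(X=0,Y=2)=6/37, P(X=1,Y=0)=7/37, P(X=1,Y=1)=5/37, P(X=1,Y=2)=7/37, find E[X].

First find marginal of X:
P(X=0) = 18/37
P(X=1) = 19/37
E[X] = 0 × 18/37 + 1 × 19/37 = 19/37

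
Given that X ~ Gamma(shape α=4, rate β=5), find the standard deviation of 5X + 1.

For X ~ Gamma(shape α=4, rate β=5):
Var(X) = \frac{4}{25}
SD(X) = √(Var(X)) = √(\frac{4}{25}) = \frac{2}{5}
SD(5X + 1) = |5| × SD(X) = 5 × \frac{2}{5} = 2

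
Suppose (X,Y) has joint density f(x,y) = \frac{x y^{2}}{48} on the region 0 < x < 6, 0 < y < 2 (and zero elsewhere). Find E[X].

f_X(x) = ∫_0^2 \frac{x y^{2}}{48} dy = \frac{x}{18}
E[X] = ∫_0^6 x × (\frac{x}{18}) dx = 4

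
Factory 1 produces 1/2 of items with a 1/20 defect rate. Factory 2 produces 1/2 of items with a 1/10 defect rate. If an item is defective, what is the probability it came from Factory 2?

Using Bayes' theorem:
P(F1) = 1/2, P(D|F1) = 1/20
P(F2) = 1/2, P(D|F2) = 1/10
P(D) = P(D|F1)P(F1) + P(D|F2)P(F2)
     = \frac{3}{40}
P(F2|D) = P(D|F2)P(F2) / P(D)
= \frac{2}{3}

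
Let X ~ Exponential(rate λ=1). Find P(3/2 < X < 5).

P(3/2 < X < 5) = ∫_{3/2}^{5} f(x) dx
where f(x) = e^{- x}
= - \frac{1}{e^{5}} + e^{- \frac{3}{2}}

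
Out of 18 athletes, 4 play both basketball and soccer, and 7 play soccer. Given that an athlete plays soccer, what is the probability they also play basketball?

P(A ∩ B) = 4/18 = 2/9
P(B) = 7/18
P(A|B) = P(A ∩ B) / P(B) = (2/9) / (7/18) = 4/7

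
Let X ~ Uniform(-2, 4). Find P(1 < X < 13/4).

P(1 < X < 13/4) = ∫_{1}^{13/4} f(x) dx
where f(x) = \frac{1}{6}
= \frac{3}{8}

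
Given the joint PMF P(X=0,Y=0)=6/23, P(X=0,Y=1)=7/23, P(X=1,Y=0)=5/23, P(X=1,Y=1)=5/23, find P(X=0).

P(X=0) = P(X=0,Y=0) + P(X=0,Y=1)
= 6/23 + 7/23
= 13/23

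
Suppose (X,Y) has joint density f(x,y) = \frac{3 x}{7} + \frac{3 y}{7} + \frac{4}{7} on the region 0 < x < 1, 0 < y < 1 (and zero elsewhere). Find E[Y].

E[Y] = ∫_0^1 ∫_0^1 y × f(x,y) dx dy
= \frac{15}{28}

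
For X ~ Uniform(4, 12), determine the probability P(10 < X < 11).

P(10 < X < 11) = ∫_{10}^{11} f(x) dx
where f(x) = \frac{1}{8}
= \frac{1}{8}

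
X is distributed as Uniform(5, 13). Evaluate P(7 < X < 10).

P(7 < X < 10) = ∫_{7}^{10} f(x) dx
where f(x) = \frac{1}{8}
= \frac{3}{8}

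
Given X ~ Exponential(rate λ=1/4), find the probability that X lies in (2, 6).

P(2 < X < 6) = ∫_{2}^{6} f(x) dx
where f(x) = \frac{e^{- \frac{x}{4}}}{4}
= - \frac{1 - e}{e^{\frac{3}{2}}}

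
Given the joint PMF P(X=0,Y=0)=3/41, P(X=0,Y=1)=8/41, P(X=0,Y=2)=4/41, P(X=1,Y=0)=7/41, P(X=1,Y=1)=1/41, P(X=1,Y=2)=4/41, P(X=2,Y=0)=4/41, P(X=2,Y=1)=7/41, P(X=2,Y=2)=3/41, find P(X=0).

P(X=0) = P(X=0,Y=0) + P(X=0,Y=1) + P(X=0,Y=2)
= 3/41 + 8/41 + 4/41
= 15/41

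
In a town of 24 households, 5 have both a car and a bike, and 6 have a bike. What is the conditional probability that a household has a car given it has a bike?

P(A ∩ B) = 5/24
P(B) = 6/24 = 1/4
P(A|B) = P(A ∩ B) / P(B) = (5/24) / (1/4) = 5/6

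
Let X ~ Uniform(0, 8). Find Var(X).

For X ~ Uniform(0, 8):
Var(X) = \frac{16}{3}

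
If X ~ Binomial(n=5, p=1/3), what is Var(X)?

For X ~ Binomial(n=5, p=1/3):
Var(X) = \frac{10}{9}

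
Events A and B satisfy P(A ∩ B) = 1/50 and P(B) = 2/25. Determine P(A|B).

P(A|B) = P(A ∩ B) / P(B)
= (1/50) / (2/25)
= 1/4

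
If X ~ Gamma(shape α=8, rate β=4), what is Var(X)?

For X ~ Gamma(shape α=8, rate β=4):
Var(X) = \frac{1}{2}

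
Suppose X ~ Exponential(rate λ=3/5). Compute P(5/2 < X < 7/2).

P(5/2 < X < 7/2) = ∫_{5/2}^{7/2} f(x) dx
where f(x) = \frac{3 e^{- \frac{3 x}{5}}}{5}
= - \frac{1}{e^{\frac{21}{10}}} + e^{- \frac{3}{2}}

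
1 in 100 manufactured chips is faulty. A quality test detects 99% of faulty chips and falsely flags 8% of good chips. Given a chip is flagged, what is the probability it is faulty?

Let D = the rare event, + = positive/flagged.
P(D) = 1/100
P(+|D) = 99/100
P(+|D') = 8/100 = 2/25
P(+) = P(+|D)P(D) + P(+|D')P(D')
     = \frac{99}{100} × \frac{1}{100} + \frac{2}{25} × \frac{99}{100}
     = \frac{891}{10000}
P(D|+) = P(+|D)P(D)/P(+) = \frac{1}{9}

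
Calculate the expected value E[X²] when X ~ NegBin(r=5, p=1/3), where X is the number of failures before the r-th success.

Using the identity E[X²] = Var(X) + (E[X])²:
E[X] = 10
Var(X) = 30
E[X²] = 30 + (10)²
= 130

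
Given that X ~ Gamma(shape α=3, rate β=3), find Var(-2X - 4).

For X ~ Gamma(shape α=3, rate β=3):
Var(X) = \frac{1}{3}
Var(-2X - 4) = (-2)² × Var(X) = 4 × \frac{1}{3} = \frac{4}{3}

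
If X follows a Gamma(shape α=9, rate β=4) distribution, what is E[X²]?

Using the identity E[X²] = Var(X) + (E[X])²:
E[X] = \frac{9}{4}
Var(X) = \frac{9}{16}
E[X²] = \frac{9}{16} + (\frac{9}{4})²
= \frac{45}{8}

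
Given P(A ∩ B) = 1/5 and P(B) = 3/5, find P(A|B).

P(A|B) = P(A ∩ B) / P(B)
= (1/5) / (3/5)
= 1/3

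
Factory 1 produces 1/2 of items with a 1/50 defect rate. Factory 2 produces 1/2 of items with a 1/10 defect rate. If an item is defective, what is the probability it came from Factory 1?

Using Bayes' theorem:
P(F1) = 1/2, P(D|F1) = 1/50
P(F2) = 1/2, P(D|F2) = 1/10
P(D) = P(D|F1)P(F1) + P(D|F2)P(F2)
     = \frac{3}{50}
P(F1|D) = P(D|F1)P(F1) / P(D)
= \frac{1}{6}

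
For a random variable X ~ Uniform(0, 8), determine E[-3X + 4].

For X ~ Uniform(0, 8):
E[X] = 4
E[-3X + 4] = -3 × E[X] + 4 = -8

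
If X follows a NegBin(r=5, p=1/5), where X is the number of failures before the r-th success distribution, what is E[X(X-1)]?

E[X(X-1)] = E[X² - X] = E[X²] - E[X]
E[X] = 20
E[X²] = Var(X) + (E[X])² = 100 + (20)² = 500
E[X(X-1)] = 500 - 20 = 480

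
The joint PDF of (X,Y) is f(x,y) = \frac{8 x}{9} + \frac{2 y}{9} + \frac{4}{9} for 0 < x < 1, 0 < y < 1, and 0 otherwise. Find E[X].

E[X] = ∫_0^1 ∫_0^1 x × f(x,y) dy dx
= ∫_0^1 ∫_0^1 x × (\frac{8 x}{9} + \frac{2 y}{9} + \frac{4}{9}) dy dx
= \frac{31}{54}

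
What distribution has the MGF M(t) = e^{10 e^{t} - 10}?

The MGF M(t) = e^{10 e^{t} - 10} is the standard form for the Poisson distribution.
Comparing with the known MGF formula identifies: Poisson(λ=10)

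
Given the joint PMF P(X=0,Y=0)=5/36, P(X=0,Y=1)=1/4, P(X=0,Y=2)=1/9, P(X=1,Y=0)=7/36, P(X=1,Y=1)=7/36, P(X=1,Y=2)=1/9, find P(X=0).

P(X=0) = P(X=0,Y=0) + P(X=0,Y=1) + P(X=0,Y=2)
= 5/36 + 1/4 + 1/9
= 1/2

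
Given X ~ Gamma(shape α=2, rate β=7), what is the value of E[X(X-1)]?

E[X(X-1)] = E[X² - X] = E[X²] - E[X]
E[X] = \frac{2}{7}
E[X²] = Var(X) + (E[X])² = \frac{2}{49} + (\frac{2}{7})² = \frac{6}{49}
E[X(X-1)] = \frac{6}{49} - \frac{2}{7} = - \frac{8}{49}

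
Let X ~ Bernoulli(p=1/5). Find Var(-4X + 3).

For X ~ Bernoulli(p=1/5):
Var(X) = \frac{4}{25}
Var(-4X + 3) = (-4)² × Var(X) = 16 × \frac{4}{25} = \frac{64}{25}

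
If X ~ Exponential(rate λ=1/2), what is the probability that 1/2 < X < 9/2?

P(1/2 < X < 9/2) = ∫_{1/2}^{9/2} f(x) dx
where f(x) = \frac{e^{- \frac{x}{2}}}{2}
= - \frac{1 - e^{2}}{e^{\frac{9}{4}}}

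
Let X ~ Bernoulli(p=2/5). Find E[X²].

Using the identity E[X²] = Var(X) + (E[X])²:
E[X] = \frac{2}{5}
Var(X) = \frac{6}{25}
E[X²] = \frac{6}{25} + (\frac{2}{5})²
= \frac{2}{5}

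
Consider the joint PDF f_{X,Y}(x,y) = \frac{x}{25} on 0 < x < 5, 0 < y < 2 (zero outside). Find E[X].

f_X(x) = ∫_0^2 \frac{x}{25} dy = \frac{2 x}{25}
E[X] = ∫_0^5 x × (\frac{2 x}{25}) dx = \frac{10}{3}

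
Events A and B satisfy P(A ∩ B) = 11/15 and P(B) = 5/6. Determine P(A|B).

P(A|B) = P(A ∩ B) / P(B)
= (11/15) / (5/6)
= 22/25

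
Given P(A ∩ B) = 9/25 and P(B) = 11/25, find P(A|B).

P(A|B) = P(A ∩ B) / P(B)
= (9/25) / (11/25)
= 9/11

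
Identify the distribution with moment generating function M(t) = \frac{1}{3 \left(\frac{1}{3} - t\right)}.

The MGF M(t) = \frac{1}{3 \left(\frac{1}{3} - t\right)} is the standard form for the Exponential distribution.
Comparing with the known MGF formula identifies: Exponential(rate λ=1/3)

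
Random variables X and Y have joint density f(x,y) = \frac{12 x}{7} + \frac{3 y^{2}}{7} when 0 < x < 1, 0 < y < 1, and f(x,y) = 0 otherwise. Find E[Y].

E[Y] = ∫_0^1 ∫_0^1 y × f(x,y) dx dy
= \frac{15}{28}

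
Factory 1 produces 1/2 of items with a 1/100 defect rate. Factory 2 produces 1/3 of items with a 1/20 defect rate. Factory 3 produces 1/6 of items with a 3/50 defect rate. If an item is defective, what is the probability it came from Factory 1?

Using Bayes' theorem:
P(F1) = 1/2, P(D|F1) = 1/100
P(F2) = 1/3, P(D|F2) = 1/20
P(F3) = 1/6, P(D|F3) = 3/50
P(D) = P(D|F1)P(F1) + P(D|F2)P(F2) + P(D|F3)P(F3)
     = \frac{19}{600}
P(F1|D) = P(D|F1)P(F1) / P(D)
= \frac{3}{19}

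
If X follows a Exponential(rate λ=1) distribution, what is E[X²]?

Using the identity E[X²] = Var(X) + (E[X])²:
E[X] = 1
Var(X) = 1
E[X²] = 1 + (1)²
= 2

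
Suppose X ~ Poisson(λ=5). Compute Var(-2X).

For X ~ Poisson(λ=5):
Var(X) = 5
Var(-2X) = (-2)² × Var(X) = 4 × 5 = 20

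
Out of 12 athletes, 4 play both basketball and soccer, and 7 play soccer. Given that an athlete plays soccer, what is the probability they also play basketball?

P(A ∩ B) = 4/12 = 1/3
P(B) = 7/12
P(A|B) = P(A ∩ B) / P(B) = (1/3) / (7/12) = 4/7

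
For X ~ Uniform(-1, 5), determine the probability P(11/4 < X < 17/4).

P(11/4 < X < 17/4) = ∫_{11/4}^{17/4} f(x) dx
where f(x) = \frac{1}{6}
= \frac{1}{4}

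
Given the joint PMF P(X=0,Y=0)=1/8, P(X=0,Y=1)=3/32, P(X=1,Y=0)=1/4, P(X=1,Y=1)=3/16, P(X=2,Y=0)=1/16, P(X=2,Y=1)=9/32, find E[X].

First find marginal of X:
P(X=0) = 7/32
P(X=1) = 7/16
P(X=2) = 11/32
E[X] = 0 × 7/32 + 1 × 7/16 + 2 × 11/32 = 9/8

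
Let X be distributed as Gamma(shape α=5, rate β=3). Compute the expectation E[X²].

Using the identity E[X²] = Var(X) + (E[X])²:
E[X] = \frac{5}{3}
Var(X) = \frac{5}{9}
E[X²] = \frac{5}{9} + (\frac{5}{3})²
= \frac{10}{3}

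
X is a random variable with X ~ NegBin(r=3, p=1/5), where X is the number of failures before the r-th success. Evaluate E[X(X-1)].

E[X(X-1)] = E[X² - X] = E[X²] - E[X]
E[X] = 12
E[X²] = Var(X) + (E[X])² = 60 + (12)² = 204
E[X(X-1)] = 204 - 12 = 192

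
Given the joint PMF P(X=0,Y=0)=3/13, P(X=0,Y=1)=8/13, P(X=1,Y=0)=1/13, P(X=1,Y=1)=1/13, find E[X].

First find marginal of X:
P(X=0) = 11/13
P(X=1) = 2/13
E[X] = 0 × 11/13 + 1 × 2/13 = 2/13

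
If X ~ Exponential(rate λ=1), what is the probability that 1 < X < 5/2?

P(1 < X < 5/2) = ∫_{1}^{5/2} f(x) dx
where f(x) = e^{- x}
= - \frac{1}{e^{\frac{5}{2}}} + e^{-1}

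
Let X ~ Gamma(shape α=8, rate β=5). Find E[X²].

Using the identity E[X²] = Var(X) + (E[X])²:
E[X] = \frac{8}{5}
Var(X) = \frac{8}{25}
E[X²] = \frac{8}{25} + (\frac{8}{5})²
= \frac{72}{25}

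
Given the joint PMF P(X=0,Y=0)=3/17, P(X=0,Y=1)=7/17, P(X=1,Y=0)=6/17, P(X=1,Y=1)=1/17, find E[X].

First find marginal of X:
P(X=0) = 10/17
P(X=1) = 7/17
E[X] = 0 × 10/17 + 1 × 7/17 = 7/17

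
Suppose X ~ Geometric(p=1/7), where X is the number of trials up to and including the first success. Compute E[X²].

Using the identity E[X²] = Var(X) + (E[X])²:
E[X] = 7
Var(X) = 42
E[X²] = 42 + (7)²
= 91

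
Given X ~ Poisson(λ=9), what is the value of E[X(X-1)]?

E[X(X-1)] = E[X² - X] = E[X²] - E[X]
E[X] = 9
E[X²] = Var(X) + (E[X])² = 9 + (9)² = 90
E[X(X-1)] = 90 - 9 = 81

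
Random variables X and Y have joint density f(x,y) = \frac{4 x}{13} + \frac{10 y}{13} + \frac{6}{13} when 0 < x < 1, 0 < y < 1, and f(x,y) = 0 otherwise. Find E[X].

E[X] = ∫_0^1 ∫_0^1 x × f(x,y) dy dx
= ∫_0^1 ∫_0^1 x × (\frac{4 x}{13} + \frac{10 y}{13} + \frac{6}{13}) dy dx
= \frac{41}{78}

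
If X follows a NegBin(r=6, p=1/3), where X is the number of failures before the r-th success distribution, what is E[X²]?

Using the identity E[X²] = Var(X) + (E[X])²:
E[X] = 12
Var(X) = 36
E[X²] = 36 + (12)²
= 180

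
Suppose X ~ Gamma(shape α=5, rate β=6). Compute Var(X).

For X ~ Gamma(shape α=5, rate β=6):
Var(X) = \frac{5}{36}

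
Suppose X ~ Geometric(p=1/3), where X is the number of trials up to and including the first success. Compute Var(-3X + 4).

For X ~ Geometric(p=1/3), where X is the number of trials up to and including the first success:
Var(X) = 6
Var(-3X + 4) = (-3)² × Var(X) = 9 × 6 = 54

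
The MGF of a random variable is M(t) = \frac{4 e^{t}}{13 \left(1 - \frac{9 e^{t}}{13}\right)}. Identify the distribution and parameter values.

The MGF M(t) = \frac{4 e^{t}}{13 \left(1 - \frac{9 e^{t}}{13}\right)} is the standard form for the Geometric distribution.
Comparing with the known MGF formula identifies: Geometric(p=4/13), X = trial number of first success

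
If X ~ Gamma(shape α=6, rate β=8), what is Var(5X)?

For X ~ Gamma(shape α=6, rate β=8):
Var(X) = \frac{3}{32}
Var(5X) = (5)² × Var(X) = 25 × \frac{3}{32} = \frac{75}{32}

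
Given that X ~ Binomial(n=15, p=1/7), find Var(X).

For X ~ Binomial(n=15, p=1/7):
Var(X) = \frac{90}{49}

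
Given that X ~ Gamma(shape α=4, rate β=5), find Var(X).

For X ~ Gamma(shape α=4, rate β=5):
Var(X) = \frac{4}{25}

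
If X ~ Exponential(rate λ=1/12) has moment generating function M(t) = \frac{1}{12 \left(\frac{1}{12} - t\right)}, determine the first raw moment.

To find E[X], compute M^(1)(0):
M^(1)(t) = \frac{1}{12 \left(\frac{1}{12} - t\right)^{2}}
M^(1)(0) = 12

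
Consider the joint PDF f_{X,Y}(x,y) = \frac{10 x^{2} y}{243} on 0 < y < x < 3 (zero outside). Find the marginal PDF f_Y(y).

f_Y(y) = ∫_y^3 \frac{10 x^{2} y}{243} dx = \frac{10 y \left(27 - y^{3}\right)}{729}
for 0 < y < 3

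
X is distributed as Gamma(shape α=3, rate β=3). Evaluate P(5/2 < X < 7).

P(5/2 < X < 7) = ∫_{5/2}^{7} f(x) dx
where f(x) = \frac{27 x^{2} e^{- 3 x}}{2}
= - \frac{485}{2 e^{21}} + \frac{293}{8 e^{\frac{15}{2}}}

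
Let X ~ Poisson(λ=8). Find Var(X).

For X ~ Poisson(λ=8):
Var(X) = 8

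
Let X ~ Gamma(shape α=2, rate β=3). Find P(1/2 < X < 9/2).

P(1/2 < X < 9/2) = ∫_{1/2}^{9/2} f(x) dx
where f(x) = 9 x e^{- 3 x}
= \frac{-29 + 5 e^{12}}{2 e^{\frac{27}{2}}}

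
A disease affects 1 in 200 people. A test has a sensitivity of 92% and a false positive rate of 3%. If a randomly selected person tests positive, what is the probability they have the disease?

Let D = the rare event, + = positive/flagged.
P(D) = 1/200
P(+|D) = 92/100 = 23/25
P(+|D') = 3/100
P(+) = P(+|D)P(D) + P(+|D')P(D')
     = \frac{23}{25} × \frac{1}{200} + \frac{3}{100} × \frac{199}{200}
     = \frac{689}{20000}
P(D|+) = P(+|D)P(D)/P(+) = \frac{92}{689}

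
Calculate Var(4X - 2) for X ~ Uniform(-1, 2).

For X ~ Uniform(-1, 2):
Var(X) = \frac{3}{4}
Var(4X - 2) = (4)² × Var(X) = 16 × \frac{3}{4} = 12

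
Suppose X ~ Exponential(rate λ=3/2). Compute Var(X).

For X ~ Exponential(rate λ=3/2):
Var(X) = \frac{4}{9}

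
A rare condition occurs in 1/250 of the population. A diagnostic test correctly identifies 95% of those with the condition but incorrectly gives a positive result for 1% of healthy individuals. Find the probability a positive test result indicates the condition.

Let D = the rare event, + = positive/flagged.
P(D) = 1/250
P(+|D) = 95/100 = 19/20
P(+|D') = 1/100
P(+) = P(+|D)P(D) + P(+|D')P(D')
     = \frac{19}{20} × \frac{1}{250} + \frac{1}{100} × \frac{249}{250}
     = \frac{43}{3125}
P(D|+) = P(+|D)P(D)/P(+) = \frac{95}{344}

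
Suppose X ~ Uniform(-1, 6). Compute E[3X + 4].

For X ~ Uniform(-1, 6):
E[X] = \frac{5}{2}
E[3X + 4] = 3 × E[X] + 4 = \frac{23}{2}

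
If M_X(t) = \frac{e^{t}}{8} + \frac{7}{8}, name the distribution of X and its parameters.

The MGF M(t) = \frac{e^{t}}{8} + \frac{7}{8} is the standard form for the Bernoulli distribution.
Comparing with the known MGF formula identifies: Bernoulli(p=1/8)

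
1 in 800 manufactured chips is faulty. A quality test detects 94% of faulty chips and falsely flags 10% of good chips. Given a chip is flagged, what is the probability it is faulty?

Let D = the rare event, + = positive/flagged.
P(D) = 1/800
P(+|D) = 94/100 = 47/50
P(+|D') = 10/100 = 1/10
P(+) = P(+|D)P(D) + P(+|D')P(D')
     = \frac{47}{50} × \frac{1}{800} + \frac{1}{10} × \frac{799}{800}
     = \frac{2021}{20000}
P(D|+) = P(+|D)P(D)/P(+) = \frac{1}{86}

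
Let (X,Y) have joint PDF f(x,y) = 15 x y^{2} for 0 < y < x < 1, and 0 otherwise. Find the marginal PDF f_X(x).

f_X(x) = ∫_0^x 15 x y^{2} dy = 5 x^{4}
for 0 < x < 1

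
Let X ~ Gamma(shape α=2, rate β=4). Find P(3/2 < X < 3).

P(3/2 < X < 3) = ∫_{3/2}^{3} f(x) dx
where f(x) = 16 x e^{- 4 x}
= \frac{-13 + 7 e^{6}}{e^{12}}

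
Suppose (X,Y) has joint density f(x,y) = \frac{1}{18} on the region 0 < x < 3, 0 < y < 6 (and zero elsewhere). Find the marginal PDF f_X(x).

f_X(x) = ∫_0^6 f(x,y) dy
= ∫_0^6 \frac{1}{18} dy
= \frac{1}{3} for 0 < x < 3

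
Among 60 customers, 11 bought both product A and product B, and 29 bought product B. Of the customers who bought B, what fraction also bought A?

P(A ∩ B) = 11/60
P(B) = 29/60
P(A|B) = P(A ∩ B) / P(B) = (11/60) / (29/60) = 11/29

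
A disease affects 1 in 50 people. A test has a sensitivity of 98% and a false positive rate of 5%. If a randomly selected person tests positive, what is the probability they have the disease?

Let D = the rare event, + = positive/flagged.
P(D) = 1/50
P(+|D) = 98/100 = 49/50
P(+|D') = 5/100 = 1/20
P(+) = P(+|D)P(D) + P(+|D')P(D')
     = \frac{49}{50} × \frac{1}{50} + \frac{1}{20} × \frac{49}{50}
     = \frac{343}{5000}
P(D|+) = P(+|D)P(D)/P(+) = \frac{2}{7}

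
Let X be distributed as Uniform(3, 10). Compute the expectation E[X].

For X ~ Uniform(3, 10), the expected value is:
E[X] = \frac{13}{2}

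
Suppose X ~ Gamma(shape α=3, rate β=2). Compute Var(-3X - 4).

For X ~ Gamma(shape α=3, rate β=2):
Var(X) = \frac{3}{4}
Var(-3X - 4) = (-3)² × Var(X) = 9 × \frac{3}{4} = \frac{27}{4}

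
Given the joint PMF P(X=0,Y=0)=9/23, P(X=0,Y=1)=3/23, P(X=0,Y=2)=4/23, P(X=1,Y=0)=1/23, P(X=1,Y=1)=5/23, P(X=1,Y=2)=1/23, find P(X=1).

P(X=1) = P(X=1,Y=0) + P(X=1,Y=1) + P(X=1,Y=2)
= 1/23 + 5/23 + 1/23
= 7/23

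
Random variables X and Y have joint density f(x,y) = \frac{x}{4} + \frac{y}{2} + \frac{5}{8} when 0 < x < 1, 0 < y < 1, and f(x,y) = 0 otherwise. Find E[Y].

E[Y] = ∫_0^1 ∫_0^1 y × f(x,y) dx dy
= \frac{13}{24}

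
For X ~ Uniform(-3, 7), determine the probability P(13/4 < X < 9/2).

P(13/4 < X < 9/2) = ∫_{13/4}^{9/2} f(x) dx
where f(x) = \frac{1}{10}
= \frac{1}{8}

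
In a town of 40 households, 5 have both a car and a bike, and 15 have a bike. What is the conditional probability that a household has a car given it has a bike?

P(A ∩ B) = 5/40 = 1/8
P(B) = 15/40 = 3/8
P(A|B) = P(A ∩ B) / P(B) = (1/8) / (3/8) = 1/3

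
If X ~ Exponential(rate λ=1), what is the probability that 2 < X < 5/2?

P(2 < X < 5/2) = ∫_{2}^{5/2} f(x) dx
where f(x) = e^{- x}
= - \frac{1}{e^{\frac{5}{2}}} + e^{-2}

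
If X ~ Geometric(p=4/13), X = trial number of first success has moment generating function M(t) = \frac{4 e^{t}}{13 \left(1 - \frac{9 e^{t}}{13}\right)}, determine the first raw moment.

To find E[X], compute M^(1)(0):
M^(1)(t) = \frac{4 e^{t}}{13 \left(1 - \frac{9 e^{t}}{13}\right)} + \frac{36 e^{2 t}}{169 \left(1 - \frac{9 e^{t}}{13}\right)^{2}}
M^(1)(0) = \frac{13}{4}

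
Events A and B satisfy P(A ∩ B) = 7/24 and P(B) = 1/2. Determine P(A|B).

P(A|B) = P(A ∩ B) / P(B)
= (7/24) / (1/2)
= 7/12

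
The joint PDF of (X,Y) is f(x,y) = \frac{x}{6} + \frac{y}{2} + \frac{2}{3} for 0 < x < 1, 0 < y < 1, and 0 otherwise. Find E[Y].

E[Y] = ∫_0^1 ∫_0^1 y × f(x,y) dx dy
= \frac{13}{24}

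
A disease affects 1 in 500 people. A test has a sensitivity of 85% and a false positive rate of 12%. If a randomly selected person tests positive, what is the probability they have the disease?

Let D = the rare event, + = positive/flagged.
P(D) = 1/500
P(+|D) = 85/100 = 17/20
P(+|D') = 12/100 = 3/25
P(+) = P(+|D)P(D) + P(+|D')P(D')
     = \frac{17}{20} × \frac{1}{500} + \frac{3}{25} × \frac{499}{500}
     = \frac{6073}{50000}
P(D|+) = P(+|D)P(D)/P(+) = \frac{85}{6073}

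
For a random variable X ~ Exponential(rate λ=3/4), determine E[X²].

Using the identity E[X²] = Var(X) + (E[X])²:
E[X] = \frac{4}{3}
Var(X) = \frac{16}{9}
E[X²] = \frac{16}{9} + (\frac{4}{3})²
= \frac{32}{9}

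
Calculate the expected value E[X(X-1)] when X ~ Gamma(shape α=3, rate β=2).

E[X(X-1)] = E[X² - X] = E[X²] - E[X]
E[X] = \frac{3}{2}
E[X²] = Var(X) + (E[X])² = \frac{3}{4} + (\frac{3}{2})² = 3
E[X(X-1)] = 3 - \frac{3}{2} = \frac{3}{2}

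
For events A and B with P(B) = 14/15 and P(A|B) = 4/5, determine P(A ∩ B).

By definition, P(A|B) = P(A ∩ B) / P(B)
So P(A ∩ B) = P(A|B) × P(B)
= 4/5 × 14/15
= 56/75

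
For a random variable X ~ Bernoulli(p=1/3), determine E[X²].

Using the identity E[X²] = Var(X) + (E[X])²:
E[X] = \frac{1}{3}
Var(X) = \frac{2}{9}
E[X²] = \frac{2}{9} + (\frac{1}{3})²
= \frac{1}{3}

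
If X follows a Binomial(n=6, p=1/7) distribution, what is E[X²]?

Using the identity E[X²] = Var(X) + (E[X])²:
E[X] = \frac{6}{7}
Var(X) = \frac{36}{49}
E[X²] = \frac{36}{49} + (\frac{6}{7})²
= \frac{72}{49}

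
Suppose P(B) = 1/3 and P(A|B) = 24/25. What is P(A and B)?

By definition, P(A|B) = P(A ∩ B) / P(B)
So P(A ∩ B) = P(A|B) × P(B)
= 24/25 × 1/3
= 8/25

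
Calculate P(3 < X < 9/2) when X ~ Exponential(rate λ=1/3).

P(3 < X < 9/2) = ∫_{3}^{9/2} f(x) dx
where f(x) = \frac{e^{- \frac{x}{3}}}{3}
= - \frac{1}{e^{\frac{3}{2}}} + e^{-1}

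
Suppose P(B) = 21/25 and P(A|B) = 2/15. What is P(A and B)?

By definition, P(A|B) = P(A ∩ B) / P(B)
So P(A ∩ B) = P(A|B) × P(B)
= 2/15 × 21/25
= 14/125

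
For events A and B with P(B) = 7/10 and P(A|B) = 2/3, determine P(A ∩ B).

By definition, P(A|B) = P(A ∩ B) / P(B)
So P(A ∩ B) = P(A|B) × P(B)
= 2/3 × 7/10
= 7/15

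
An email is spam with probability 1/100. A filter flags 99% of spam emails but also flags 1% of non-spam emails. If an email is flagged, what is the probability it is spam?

Let D = the rare event, + = positive/flagged.
P(D) = 1/100
P(+|D) = 99/100
P(+|D') = 1/100
P(+) = P(+|D)P(D) + P(+|D')P(D')
     = \frac{99}{100} × \frac{1}{100} + \frac{1}{100} × \frac{99}{100}
     = \frac{99}{5000}
P(D|+) = P(+|D)P(D)/P(+) = \frac{1}{2}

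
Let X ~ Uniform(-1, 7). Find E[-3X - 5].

For X ~ Uniform(-1, 7):
E[X] = 3
E[-3X - 5] = -3 × E[X] - 5 = -14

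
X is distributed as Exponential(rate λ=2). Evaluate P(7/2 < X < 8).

P(7/2 < X < 8) = ∫_{7/2}^{8} f(x) dx
where f(x) = 2 e^{- 2 x}
= - \frac{1 - e^{9}}{e^{16}}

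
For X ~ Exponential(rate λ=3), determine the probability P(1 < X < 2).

P(1 < X < 2) = ∫_{1}^{2} f(x) dx
where f(x) = 3 e^{- 3 x}
= - \frac{1 - e^{3}}{e^{6}}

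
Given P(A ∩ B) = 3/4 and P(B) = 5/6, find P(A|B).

P(A|B) = P(A ∩ B) / P(B)
= (3/4) / (5/6)
= 9/10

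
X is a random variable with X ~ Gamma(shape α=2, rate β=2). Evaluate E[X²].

Using the identity E[X²] = Var(X) + (E[X])²:
E[X] = 1
Var(X) = \frac{1}{2}
E[X²] = \frac{1}{2} + (1)²
= \frac{3}{2}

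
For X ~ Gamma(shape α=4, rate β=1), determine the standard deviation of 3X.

For X ~ Gamma(shape α=4, rate β=1):
Var(X) = 4
SD(X) = √(Var(X)) = √(4) = 2
SD(3X) = |3| × SD(X) = 3 × 2 = 6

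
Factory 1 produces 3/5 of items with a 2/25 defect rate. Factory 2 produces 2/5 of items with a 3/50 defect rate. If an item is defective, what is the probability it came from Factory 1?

Using Bayes' theorem:
P(F1) = 3/5, P(D|F1) = 2/25
P(F2) = 2/5, P(D|F2) = 3/50
P(D) = P(D|F1)P(F1) + P(D|F2)P(F2)
     = \frac{9}{125}
P(F1|D) = P(D|F1)P(F1) / P(D)
= \frac{2}{3}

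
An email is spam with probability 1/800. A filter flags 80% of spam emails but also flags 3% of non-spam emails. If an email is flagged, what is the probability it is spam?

Let D = the rare event, + = positive/flagged.
P(D) = 1/800
P(+|D) = 80/100 = 4/5
P(+|D') = 3/100
P(+) = P(+|D)P(D) + P(+|D')P(D')
     = \frac{4}{5} × \frac{1}{800} + \frac{3}{100} × \frac{799}{800}
     = \frac{2477}{80000}
P(D|+) = P(+|D)P(D)/P(+) = \frac{80}{2477}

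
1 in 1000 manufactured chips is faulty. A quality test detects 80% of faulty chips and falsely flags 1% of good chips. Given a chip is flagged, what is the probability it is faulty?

Let D = the rare event, + = positive/flagged.
P(D) = 1/1000
P(+|D) = 80/100 = 4/5
P(+|D') = 1/100
P(+) = P(+|D)P(D) + P(+|D')P(D')
     = \frac{4}{5} × \frac{1}{1000} + \frac{1}{100} × \frac{999}{1000}
     = \frac{1079}{100000}
P(D|+) = P(+|D)P(D)/P(+) = \frac{80}{1079}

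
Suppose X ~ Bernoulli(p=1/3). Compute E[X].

For X ~ Bernoulli(p=1/3), the expected value is:
E[X] = \frac{1}{3}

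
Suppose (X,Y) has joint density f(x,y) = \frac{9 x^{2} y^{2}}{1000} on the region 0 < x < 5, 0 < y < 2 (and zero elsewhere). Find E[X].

f_X(x) = ∫_0^2 \frac{9 x^{2} y^{2}}{1000} dy = \frac{3 x^{2}}{125}
E[X] = ∫_0^5 x × (\frac{3 x^{2}}{125}) dx = \frac{15}{4}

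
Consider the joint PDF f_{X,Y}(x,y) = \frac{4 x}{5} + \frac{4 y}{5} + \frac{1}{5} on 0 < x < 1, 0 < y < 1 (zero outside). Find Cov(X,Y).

E[XY] = ∫∫ xy × f(x,y) dx dy = \frac{19}{60}
E[X] = \frac{17}{30}
E[Y] = \frac{17}{30}
Cov(X,Y) = E[XY] - E[X]E[Y] = - \frac{1}{225}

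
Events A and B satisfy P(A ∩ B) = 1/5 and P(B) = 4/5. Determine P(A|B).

P(A|B) = P(A ∩ B) / P(B)
= (1/5) / (4/5)
= 1/4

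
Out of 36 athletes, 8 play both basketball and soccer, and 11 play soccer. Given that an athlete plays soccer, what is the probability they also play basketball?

P(A ∩ B) = 8/36 = 2/9
P(B) = 11/36
P(A|B) = P(A ∩ B) / P(B) = (2/9) / (11/36) = 8/11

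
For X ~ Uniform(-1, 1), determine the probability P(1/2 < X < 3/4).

P(1/2 < X < 3/4) = ∫_{1/2}^{3/4} f(x) dx
where f(x) = \frac{1}{2}
= \frac{1}{8}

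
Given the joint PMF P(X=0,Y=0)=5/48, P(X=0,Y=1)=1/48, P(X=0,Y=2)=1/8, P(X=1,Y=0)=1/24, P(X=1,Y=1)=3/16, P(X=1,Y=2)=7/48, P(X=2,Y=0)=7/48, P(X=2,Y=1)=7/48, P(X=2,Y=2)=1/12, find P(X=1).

P(X=1) = P(X=1,Y=0) + P(X=1,Y=1) + P(X=1,Y=2)
= 1/24 + 3/16 + 7/48
= 3/8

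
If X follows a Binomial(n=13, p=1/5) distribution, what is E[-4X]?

For X ~ Binomial(n=13, p=1/5):
E[X] = \frac{13}{5}
E[-4X] = -4 × E[X] + 0 = - \frac{52}{5}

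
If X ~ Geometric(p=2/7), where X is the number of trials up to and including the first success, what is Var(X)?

For X ~ Geometric(p=2/7), where X is the number of trials up to and including the first success:
Var(X) = \frac{35}{4}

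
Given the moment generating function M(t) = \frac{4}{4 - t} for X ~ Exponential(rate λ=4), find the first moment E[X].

To find E[X], compute M^(1)(0):
M^(1)(t) = \frac{4}{\left(4 - t\right)^{2}}
M^(1)(0) = \frac{1}{4}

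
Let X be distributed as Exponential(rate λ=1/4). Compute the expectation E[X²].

Using the identity E[X²] = Var(X) + (E[X])²:
E[X] = 4
Var(X) = 16
E[X²] = 16 + (4)²
= 32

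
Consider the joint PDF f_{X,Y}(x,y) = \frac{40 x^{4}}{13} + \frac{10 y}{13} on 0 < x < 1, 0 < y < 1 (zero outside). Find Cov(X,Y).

E[XY] = ∫∫ xy × f(x,y) dx dy = \frac{5}{13}
E[X] = \frac{55}{78}
E[Y] = \frac{22}{39}
Cov(X,Y) = E[XY] - E[X]E[Y] = - \frac{20}{1521}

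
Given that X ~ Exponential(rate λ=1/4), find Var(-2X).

For X ~ Exponential(rate λ=1/4):
Var(X) = 16
Var(-2X) = (-2)² × Var(X) = 4 × 16 = 64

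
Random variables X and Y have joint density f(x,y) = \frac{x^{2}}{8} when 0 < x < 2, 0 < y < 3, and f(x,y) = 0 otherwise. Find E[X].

f_X(x) = ∫_0^3 \frac{x^{2}}{8} dy = \frac{3 x^{2}}{8}
E[X] = ∫_0^2 x × (\frac{3 x^{2}}{8}) dx = \frac{3}{2}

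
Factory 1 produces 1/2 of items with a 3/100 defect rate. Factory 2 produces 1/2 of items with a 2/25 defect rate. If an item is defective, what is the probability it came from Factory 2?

Using Bayes' theorem:
P(F1) = 1/2, P(D|F1) = 3/100
P(F2) = 1/2, P(D|F2) = 2/25
P(D) = P(D|F1)P(F1) + P(D|F2)P(F2)
     = \frac{11}{200}
P(F2|D) = P(D|F2)P(F2) / P(D)
= \frac{8}{11}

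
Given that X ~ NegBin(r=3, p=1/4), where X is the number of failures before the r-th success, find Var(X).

For X ~ NegBin(r=3, p=1/4), where X is the number of failures before the r-th success:
Var(X) = 36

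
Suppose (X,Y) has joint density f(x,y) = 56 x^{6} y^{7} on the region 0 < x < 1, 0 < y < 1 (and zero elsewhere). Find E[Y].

E[Y] = ∫_0^1 ∫_0^1 y × f(x,y) dx dy
= \frac{8}{9}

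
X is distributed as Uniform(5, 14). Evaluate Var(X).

For X ~ Uniform(5, 14):
Var(X) = \frac{27}{4}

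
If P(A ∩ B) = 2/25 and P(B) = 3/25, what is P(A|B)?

P(A|B) = P(A ∩ B) / P(B)
= (2/25) / (3/25)
= 2/3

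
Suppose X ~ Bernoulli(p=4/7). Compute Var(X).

For X ~ Bernoulli(p=4/7):
Var(X) = \frac{12}{49}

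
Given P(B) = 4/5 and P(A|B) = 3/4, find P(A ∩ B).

By definition, P(A|B) = P(A ∩ B) / P(B)
So P(A ∩ B) = P(A|B) × P(B)
= 3/4 × 4/5
= 3/5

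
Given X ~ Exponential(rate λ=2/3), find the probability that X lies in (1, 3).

P(1 < X < 3) = ∫_{1}^{3} f(x) dx
where f(x) = \frac{2 e^{- \frac{2 x}{3}}}{3}
= - \frac{1}{e^{2}} + e^{- \frac{2}{3}}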